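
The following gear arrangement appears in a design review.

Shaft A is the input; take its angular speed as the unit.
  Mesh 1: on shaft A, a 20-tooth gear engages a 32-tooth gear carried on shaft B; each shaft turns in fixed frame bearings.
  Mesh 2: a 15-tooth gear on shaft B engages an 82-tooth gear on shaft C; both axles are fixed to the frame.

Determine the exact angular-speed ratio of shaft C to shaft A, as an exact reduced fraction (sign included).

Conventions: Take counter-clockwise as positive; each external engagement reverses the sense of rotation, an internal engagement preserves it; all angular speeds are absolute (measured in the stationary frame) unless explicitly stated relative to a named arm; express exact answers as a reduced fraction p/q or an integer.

75/656

class = fixed-axis compound train [2 meshes; 2 ratios multiply, 2 sense flips]
mesh 1 [20T→32T]: running ratio 5/8, sense −
mesh 2 [15T→82T]: running ratio 75/656, sense +
ω_out/ω_in = 75/656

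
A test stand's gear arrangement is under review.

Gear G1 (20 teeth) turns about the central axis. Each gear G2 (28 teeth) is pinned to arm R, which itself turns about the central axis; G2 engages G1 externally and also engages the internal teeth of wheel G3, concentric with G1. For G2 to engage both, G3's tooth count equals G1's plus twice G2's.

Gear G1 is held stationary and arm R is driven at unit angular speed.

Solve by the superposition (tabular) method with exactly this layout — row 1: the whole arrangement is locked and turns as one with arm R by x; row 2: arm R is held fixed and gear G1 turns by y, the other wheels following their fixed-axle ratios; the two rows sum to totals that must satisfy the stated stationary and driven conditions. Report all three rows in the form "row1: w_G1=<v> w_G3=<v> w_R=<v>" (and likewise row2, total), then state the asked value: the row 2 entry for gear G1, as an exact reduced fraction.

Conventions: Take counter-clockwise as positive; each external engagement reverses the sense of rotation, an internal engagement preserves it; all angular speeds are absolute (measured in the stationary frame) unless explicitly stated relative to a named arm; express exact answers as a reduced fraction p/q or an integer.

row1: w_G1=1 w_G3=1 w_R=1
row2: w_G1=-1 w_G3=5/19 w_R=0
total: w_G1=0 w_G3=24/19 w_R=1
asked value: -1

class = planetary set [G3 = 20+2·28 = 76; Willis about the carrier]
superposition row 1 [locked train]: every member turns x
row 2 (arm held, sun turns y): ω_ring = −(20/76)·y, ω_arm = 0
boundary: total ω_sun = x + y = 0 and total ω_arm = x = 1  ⇒  y = -1, x = 1
row 2 ring = −(20/76)·(-1) = 5/19
totals (row 1 + row 2): sun 1 + (-1) = 0, ring 1 + 5/19 = 24/19, arm 1 + 0 = 1
asked cell (row2, sun) = -1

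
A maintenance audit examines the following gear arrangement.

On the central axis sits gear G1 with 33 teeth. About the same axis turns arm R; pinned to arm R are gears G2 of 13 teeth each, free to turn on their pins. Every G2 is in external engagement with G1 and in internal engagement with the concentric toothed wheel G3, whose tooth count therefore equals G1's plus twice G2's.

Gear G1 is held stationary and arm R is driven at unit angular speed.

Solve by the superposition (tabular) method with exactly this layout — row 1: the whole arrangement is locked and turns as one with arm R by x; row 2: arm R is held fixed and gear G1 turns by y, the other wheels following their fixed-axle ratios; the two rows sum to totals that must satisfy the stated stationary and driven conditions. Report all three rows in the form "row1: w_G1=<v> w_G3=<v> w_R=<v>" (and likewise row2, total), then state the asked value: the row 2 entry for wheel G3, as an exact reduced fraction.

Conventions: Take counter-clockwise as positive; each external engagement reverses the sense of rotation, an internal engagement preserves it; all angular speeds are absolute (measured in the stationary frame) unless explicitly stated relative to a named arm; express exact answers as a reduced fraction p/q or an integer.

planetary set (33T centre, 13T on arm, 59T internal) — Willis relation
row 1: whole set turns with the arm by x
superposition row 2 [arm held]: sun y, ring −(33/59)·y, arm 0
boundary: total ω_sun = x + y = 0 and total ω_arm = x = 1  ⇒  y = -1, x = 1
row 2 ring = −(33/59)·(-1) = 33/59
totals (row 1 + row 2): sun 1 + (-1) = 0, ring 1 + 33/59 = 92/59, arm 1 + 0 = 1
asked cell (row2, ring) = 33/59

row1: w_G1=1 w_G3=1 w_R=1
row2: w_G1=-1 w_G3=33/59 w_R=0
total: w_G1=0 w_G3=92/59 w_R=1
asked value: 33/59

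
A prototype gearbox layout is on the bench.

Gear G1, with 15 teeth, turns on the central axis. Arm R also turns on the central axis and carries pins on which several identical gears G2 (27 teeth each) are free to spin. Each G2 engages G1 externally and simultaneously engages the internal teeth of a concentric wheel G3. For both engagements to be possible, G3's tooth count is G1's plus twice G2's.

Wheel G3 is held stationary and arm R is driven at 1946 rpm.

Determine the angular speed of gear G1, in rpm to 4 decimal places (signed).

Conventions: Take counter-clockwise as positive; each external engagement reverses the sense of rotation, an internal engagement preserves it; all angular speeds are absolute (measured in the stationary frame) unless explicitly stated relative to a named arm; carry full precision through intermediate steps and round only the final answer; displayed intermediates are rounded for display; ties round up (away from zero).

+10897.6000 rpm

recognized (axles ride arm R): planetary set, 15/27/69 teeth
normalise by the input: solve with ω_arm = 1, then scale by 1946 rpm
ring teeth: 15 + 2·27 = 69
15(ω_sun−ω_arm) = −69(ω_ring−ω_arm),  ω_ring = 0, ω_arm = 1
ω_sun = 1 − (69/15)(0−1) = 28/5
scale: ω_sun = 28/5 × 1946 rpm = +10897.6000 rpm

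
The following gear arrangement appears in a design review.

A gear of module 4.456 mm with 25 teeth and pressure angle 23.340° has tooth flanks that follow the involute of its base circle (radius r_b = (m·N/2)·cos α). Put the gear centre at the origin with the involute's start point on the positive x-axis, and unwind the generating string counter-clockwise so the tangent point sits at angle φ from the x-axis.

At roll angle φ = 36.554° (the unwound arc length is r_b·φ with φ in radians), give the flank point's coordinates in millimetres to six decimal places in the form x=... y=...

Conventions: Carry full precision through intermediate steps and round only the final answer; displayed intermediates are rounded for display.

class = single-mesh tooth geometry [base-circle involute, m = 4.456, 25T]
pitch radius r_p = m·N/2 = 4.456·25/2 = 55.700000
base radius r_b = r_p·cos α = 55.700000·cos 23.340° = 51.142070
roll angle φ = 36.554° = 0.63798765 rad
x = r_b·(cos φ + φ·sin φ) = 60.514809
y = r_b·(sin φ − φ·cos φ) = 4.249255

x=60.514809 y=4.249255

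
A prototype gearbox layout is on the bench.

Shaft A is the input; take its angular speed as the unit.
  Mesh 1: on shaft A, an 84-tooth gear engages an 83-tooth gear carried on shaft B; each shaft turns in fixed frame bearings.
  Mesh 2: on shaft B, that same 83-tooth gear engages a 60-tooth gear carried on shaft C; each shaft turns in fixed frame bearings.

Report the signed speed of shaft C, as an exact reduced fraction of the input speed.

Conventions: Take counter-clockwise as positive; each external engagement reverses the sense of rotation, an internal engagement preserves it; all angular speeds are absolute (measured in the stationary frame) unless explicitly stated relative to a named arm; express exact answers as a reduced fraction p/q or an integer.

7/5

2-mesh fixed-axis compound train (all bearings frame-fixed)
mesh 1 [84T→83T]: |ω|/ω_in = 1×84/83 = 84/83, sense flips to −
mesh 2 [83T→60T]: |ω|/ω_in = (84/83)×83/60 = 7/5, sense flips to +
signed output speed (× input speed) = 7/5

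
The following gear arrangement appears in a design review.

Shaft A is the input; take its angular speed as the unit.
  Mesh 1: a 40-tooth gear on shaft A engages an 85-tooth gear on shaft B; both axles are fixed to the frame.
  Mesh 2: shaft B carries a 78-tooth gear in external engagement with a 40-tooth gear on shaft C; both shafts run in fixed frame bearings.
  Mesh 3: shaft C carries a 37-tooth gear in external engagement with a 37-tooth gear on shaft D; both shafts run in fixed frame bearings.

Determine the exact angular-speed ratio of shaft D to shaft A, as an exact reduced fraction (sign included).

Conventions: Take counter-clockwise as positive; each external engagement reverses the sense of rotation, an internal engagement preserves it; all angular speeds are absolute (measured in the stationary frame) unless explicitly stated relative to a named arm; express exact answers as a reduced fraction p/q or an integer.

class = fixed-axis compound train [3 meshes; 3 ratios multiply, 3 sense flips]
mesh 1 [40T→85T]: running ratio 8/17, sense −
mesh 2 [78T→40T]: running ratio 78/85, sense +
mesh 3 [37T→37T]: running ratio 78/85, sense −
ω_out/ω_in = -78/85

-78/85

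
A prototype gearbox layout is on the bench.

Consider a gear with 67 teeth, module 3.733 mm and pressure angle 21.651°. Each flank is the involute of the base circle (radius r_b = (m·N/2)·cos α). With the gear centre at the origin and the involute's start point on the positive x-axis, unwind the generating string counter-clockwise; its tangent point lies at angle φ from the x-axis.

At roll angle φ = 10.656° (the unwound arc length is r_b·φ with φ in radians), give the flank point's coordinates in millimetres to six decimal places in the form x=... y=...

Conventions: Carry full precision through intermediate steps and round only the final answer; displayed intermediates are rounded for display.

single-mesh involute tooth geometry (67T wheel at module 3.733)
pitch radius r_p = m·N/2 = 3.733·67/2 = 125.055500
base radius r_b = r_p·cos α = 125.055500·cos 21.651° = 116.232640
roll angle φ = 10.656° = 0.18598229 rad
x = r_b·(cos φ + φ·sin φ) = 118.225499
y = r_b·(sin φ − φ·cos φ) = 0.248381

x=118.225499 y=0.248381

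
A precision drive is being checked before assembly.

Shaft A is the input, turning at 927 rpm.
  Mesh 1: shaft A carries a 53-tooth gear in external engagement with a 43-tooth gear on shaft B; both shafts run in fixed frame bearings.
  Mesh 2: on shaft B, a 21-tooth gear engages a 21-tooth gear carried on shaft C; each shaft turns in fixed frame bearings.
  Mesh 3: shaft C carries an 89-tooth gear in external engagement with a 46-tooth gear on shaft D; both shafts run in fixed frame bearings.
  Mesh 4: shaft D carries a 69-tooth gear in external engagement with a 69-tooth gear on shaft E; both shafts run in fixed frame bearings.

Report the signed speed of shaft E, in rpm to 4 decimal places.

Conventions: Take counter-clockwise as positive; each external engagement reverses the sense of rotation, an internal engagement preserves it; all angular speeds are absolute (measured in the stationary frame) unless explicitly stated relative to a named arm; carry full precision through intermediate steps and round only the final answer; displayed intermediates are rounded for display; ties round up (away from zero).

topology: fixed-axis compound train — 4 meshes, A→E
mesh 1 [53T→43T]: ω = 927.0000×53/43 = 1142.5814 rpm, sense flips to −
mesh 2 [21T→21T]: ω = 1142.5814×21/21 = 1142.5814 rpm, sense flips to +
mesh 3 [89T→46T]: ω = 1142.5814×89/46 = 2210.6466 rpm, sense flips to −
mesh 4 [69T→69T]: ω = 2210.6466×69/69 = 2210.6466 rpm, sense flips to +
signed output speed = +2210.6466 rpm

+2210.6466 rpm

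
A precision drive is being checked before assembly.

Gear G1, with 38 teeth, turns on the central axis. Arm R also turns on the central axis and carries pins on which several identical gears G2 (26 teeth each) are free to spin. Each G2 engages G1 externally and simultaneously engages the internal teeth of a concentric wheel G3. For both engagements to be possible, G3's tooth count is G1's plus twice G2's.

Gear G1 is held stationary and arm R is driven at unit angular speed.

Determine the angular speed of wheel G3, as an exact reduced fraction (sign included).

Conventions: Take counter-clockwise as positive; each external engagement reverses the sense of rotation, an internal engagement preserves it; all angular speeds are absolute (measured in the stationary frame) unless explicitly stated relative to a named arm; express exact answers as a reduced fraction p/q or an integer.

64/45

class = planetary set [G3 = 38+2·26 = 90; Willis about the carrier]
ring teeth: 38 + 2·26 = 90
38(ω_sun−ω_arm) = −90(ω_ring−ω_arm),  ω_sun = 0, ω_arm = 1
ω_ring = 1 − (38/90)(0−1) = 64/45
exact speed ratio = 64/45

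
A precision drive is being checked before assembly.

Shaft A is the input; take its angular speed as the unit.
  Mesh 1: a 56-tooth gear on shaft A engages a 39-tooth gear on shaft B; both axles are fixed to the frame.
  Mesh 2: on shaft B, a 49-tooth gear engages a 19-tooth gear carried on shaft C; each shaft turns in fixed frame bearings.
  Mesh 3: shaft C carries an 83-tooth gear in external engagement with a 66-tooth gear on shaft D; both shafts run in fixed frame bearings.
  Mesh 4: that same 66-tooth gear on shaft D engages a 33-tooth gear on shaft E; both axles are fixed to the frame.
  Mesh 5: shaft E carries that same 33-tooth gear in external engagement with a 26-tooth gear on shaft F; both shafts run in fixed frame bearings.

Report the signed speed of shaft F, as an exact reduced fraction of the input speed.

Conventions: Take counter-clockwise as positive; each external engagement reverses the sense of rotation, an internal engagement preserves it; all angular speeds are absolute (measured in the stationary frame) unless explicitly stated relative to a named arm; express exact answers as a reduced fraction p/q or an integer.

-113876/9633

5-mesh fixed-axis compound train (all bearings frame-fixed)
mesh 1 [56T→39T]: |ω|/ω_in = 1×56/39 = 56/39, sense flips to −
mesh 2 [49T→19T]: |ω|/ω_in = (56/39)×49/19 = 2744/741, sense flips to +
mesh 3 [83T→66T]: |ω|/ω_in = (2744/741)×83/66 = 113876/24453, sense flips to −
mesh 4 [66T→33T]: |ω|/ω_in = (113876/24453)×66/33 = 227752/24453, sense flips to +
mesh 5 [33T→26T]: |ω|/ω_in = (227752/24453)×33/26 = 113876/9633, sense flips to −
signed output speed (× input speed) = -113876/9633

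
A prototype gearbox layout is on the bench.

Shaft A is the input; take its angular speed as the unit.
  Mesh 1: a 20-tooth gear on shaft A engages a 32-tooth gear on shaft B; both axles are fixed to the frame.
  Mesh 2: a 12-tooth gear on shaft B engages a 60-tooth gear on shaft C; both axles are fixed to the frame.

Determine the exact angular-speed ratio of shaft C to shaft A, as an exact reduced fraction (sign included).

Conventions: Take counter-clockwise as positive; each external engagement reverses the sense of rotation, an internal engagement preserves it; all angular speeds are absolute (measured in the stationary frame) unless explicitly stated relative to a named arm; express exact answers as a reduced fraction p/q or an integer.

class = fixed-axis compound train [2 meshes; 2 ratios multiply, 2 sense flips]
mesh 1 [20T→32T]: running ratio 5/8, sense −
mesh 2 [12T→60T]: running ratio 1/8, sense +
ω_out/ω_in = 1/8

1/8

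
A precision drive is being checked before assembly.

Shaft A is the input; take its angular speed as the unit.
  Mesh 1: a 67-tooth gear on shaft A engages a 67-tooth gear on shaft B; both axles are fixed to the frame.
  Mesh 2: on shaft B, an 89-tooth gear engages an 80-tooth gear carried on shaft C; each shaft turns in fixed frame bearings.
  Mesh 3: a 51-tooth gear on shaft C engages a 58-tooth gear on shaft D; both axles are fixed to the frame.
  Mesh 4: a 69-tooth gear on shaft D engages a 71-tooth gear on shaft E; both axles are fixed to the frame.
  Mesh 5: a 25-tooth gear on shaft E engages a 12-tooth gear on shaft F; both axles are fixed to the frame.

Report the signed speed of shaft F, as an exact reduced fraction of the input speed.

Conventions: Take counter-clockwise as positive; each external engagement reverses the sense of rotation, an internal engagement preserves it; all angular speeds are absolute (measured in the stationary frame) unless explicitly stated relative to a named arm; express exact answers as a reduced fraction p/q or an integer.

-521985/263552

5-mesh fixed-axis compound train (all bearings frame-fixed)
mesh 1 [67T→67T]: |ω|/ω_in = 1×67/67 = 1, sense flips to −
mesh 2 [89T→80T]: |ω|/ω_in = 1×89/80 = 89/80, sense flips to +
mesh 3 [51T→58T]: |ω|/ω_in = (89/80)×51/58 = 4539/4640, sense flips to −
mesh 4 [69T→71T]: |ω|/ω_in = (4539/4640)×69/71 = 313191/329440, sense flips to +
mesh 5 [25T→12T]: |ω|/ω_in = (313191/329440)×25/12 = 521985/263552, sense flips to −
signed output speed (× input speed) = -521985/263552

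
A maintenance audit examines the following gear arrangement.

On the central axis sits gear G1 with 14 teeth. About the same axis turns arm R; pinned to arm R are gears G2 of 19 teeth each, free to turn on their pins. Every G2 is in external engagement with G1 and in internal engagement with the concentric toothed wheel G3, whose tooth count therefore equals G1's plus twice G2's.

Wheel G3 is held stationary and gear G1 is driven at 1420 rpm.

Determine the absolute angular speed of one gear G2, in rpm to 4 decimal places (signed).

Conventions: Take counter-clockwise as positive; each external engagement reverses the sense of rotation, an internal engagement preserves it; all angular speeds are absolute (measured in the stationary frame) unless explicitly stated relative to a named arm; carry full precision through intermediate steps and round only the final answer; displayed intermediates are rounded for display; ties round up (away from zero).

-523.1579 rpm

topology: planetary set — G1 14T / G2 19T / G3 52T, arm = carrier (Willis)
normalise by the input: solve with ω_sun = 1, then scale by 1420 rpm
ring teeth: 14 + 2·19 = 52
14(ω_sun−ω_arm) = −52(ω_ring−ω_arm),  ω_ring = 0, ω_sun = 1
14(1−ω_arm) = −52(0−ω_arm)  ⇒  66·ω_arm = 14  ⇒  ω_arm = 7/33
sun–planet mesh: 14·(1−7/33) = −19·(ω_p−ω_arm)  ⇒  ω_p−ω_arm = -364/627
ω_p = 7/33 − 364/627 = -7/19
scale: ω_p = -7/19 × 1420 rpm = -523.1579 rpm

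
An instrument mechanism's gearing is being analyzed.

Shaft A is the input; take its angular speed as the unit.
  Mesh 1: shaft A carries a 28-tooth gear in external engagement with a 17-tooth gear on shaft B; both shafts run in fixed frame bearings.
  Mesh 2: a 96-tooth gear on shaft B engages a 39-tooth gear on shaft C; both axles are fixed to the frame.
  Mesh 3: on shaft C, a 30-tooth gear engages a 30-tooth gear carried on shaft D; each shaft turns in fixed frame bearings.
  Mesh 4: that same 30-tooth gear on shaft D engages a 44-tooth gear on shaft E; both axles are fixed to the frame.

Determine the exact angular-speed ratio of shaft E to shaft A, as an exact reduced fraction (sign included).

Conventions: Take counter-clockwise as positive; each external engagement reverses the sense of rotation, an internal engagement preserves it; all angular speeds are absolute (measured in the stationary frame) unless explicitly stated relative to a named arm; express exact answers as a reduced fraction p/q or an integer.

class = fixed-axis compound train [4 meshes; 4 ratios multiply, 4 sense flips]
mesh 1 [28T→17T]: running ratio 28/17, sense −
mesh 2 [96T→39T]: running ratio 896/221, sense +
mesh 3 [30T→30T]: running ratio 896/221, sense −
mesh 4 [30T→44T]: running ratio 6720/2431, sense +
ω_out/ω_in = 6720/2431

6720/2431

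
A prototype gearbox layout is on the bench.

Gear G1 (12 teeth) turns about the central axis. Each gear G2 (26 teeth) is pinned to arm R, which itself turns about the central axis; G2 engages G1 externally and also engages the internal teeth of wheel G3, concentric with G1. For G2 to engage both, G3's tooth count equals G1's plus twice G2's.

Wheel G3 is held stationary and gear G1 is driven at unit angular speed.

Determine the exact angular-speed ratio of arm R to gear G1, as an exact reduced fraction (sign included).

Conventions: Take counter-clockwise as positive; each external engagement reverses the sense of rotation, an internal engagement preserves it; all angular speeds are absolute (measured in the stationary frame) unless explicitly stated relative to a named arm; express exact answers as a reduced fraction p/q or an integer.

topology: planetary set — G1 12T / G2 26T / G3 64T, arm = carrier (Willis)
ring teeth: 12 + 2·26 = 64
12(ω_sun−ω_arm) = −64(ω_ring−ω_arm),  ω_ring = 0, ω_sun = 1
12(1−ω_arm) = −64(0−ω_arm)  ⇒  76·ω_arm = 12  ⇒  ω_arm = 3/19
ω_out/ω_in = 3/19

3/19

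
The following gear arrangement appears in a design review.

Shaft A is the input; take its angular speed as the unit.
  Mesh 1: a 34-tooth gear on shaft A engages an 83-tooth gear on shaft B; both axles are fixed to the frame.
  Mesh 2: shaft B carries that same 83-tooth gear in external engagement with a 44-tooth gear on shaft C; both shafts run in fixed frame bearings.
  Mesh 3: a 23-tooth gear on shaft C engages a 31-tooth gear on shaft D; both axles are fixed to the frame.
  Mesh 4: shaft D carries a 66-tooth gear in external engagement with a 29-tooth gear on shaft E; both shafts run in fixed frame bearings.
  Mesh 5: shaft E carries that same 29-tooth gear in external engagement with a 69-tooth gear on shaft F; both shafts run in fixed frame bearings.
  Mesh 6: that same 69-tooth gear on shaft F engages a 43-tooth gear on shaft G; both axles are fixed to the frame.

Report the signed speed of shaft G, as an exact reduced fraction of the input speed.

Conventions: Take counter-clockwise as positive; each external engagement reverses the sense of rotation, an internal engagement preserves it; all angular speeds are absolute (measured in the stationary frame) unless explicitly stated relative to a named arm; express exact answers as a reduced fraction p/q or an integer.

1173/1333

6-mesh fixed-axis compound train (all bearings frame-fixed)
mesh 1 [34T→83T]: |ω|/ω_in = 1×34/83 = 34/83, sense flips to −
mesh 2 [83T→44T]: |ω|/ω_in = (34/83)×83/44 = 17/22, sense flips to +
mesh 3 [23T→31T]: |ω|/ω_in = (17/22)×23/31 = 391/682, sense flips to −
mesh 4 [66T→29T]: |ω|/ω_in = (391/682)×66/29 = 1173/899, sense flips to +
mesh 5 [29T→69T]: |ω|/ω_in = (1173/899)×29/69 = 17/31, sense flips to −
mesh 6 [69T→43T]: |ω|/ω_in = (17/31)×69/43 = 1173/1333, sense flips to +
signed output speed (× input speed) = 1173/1333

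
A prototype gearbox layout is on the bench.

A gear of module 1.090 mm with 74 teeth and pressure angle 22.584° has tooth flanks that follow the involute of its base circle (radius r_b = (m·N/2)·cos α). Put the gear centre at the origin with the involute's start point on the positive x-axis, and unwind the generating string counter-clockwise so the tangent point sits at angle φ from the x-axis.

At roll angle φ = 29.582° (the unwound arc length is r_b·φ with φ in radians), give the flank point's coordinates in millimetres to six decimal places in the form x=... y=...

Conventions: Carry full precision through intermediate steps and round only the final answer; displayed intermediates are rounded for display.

x=41.874673 y=1.663226

recognized (one wheel, involute flank): single-mesh tooth geometry, m = 1.090, N = 74
pitch radius r_p = m·N/2 = 1.090·74/2 = 40.330000
base radius r_b = r_p·cos α = 40.330000·cos 22.584° = 37.237395
roll angle φ = 29.582° = 0.51630330 rad
x = r_b·(cos φ + φ·sin φ) = 41.874673
y = r_b·(sin φ − φ·cos φ) = 1.663226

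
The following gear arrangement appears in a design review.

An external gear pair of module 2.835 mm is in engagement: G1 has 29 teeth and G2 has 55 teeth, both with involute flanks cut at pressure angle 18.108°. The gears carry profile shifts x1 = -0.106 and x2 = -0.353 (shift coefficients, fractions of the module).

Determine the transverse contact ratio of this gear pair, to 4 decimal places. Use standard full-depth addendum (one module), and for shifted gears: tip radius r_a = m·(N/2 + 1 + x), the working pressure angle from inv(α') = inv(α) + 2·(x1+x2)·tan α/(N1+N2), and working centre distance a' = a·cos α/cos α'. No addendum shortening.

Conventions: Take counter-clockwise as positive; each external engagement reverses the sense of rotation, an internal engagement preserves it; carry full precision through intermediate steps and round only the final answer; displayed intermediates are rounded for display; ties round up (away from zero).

1.9794

class = single-mesh tooth geometry [involute pair 29T × 55T, m = 2.835]
base radii: r_b1 = 39.071542, r_b2 = 74.101200
tip radii: r_a1 = 43.641990, r_a2 = 79.796745
inv(α') = inv(18.108°) + 2·(-0.106-0.353)·tan α/(29+55) = 0.00738701  ⇒  α' = 15.92599°
a' = a·cos α / cos α' = 119.0700·cos 18.108°/cos 15.92599° = 117.690046
action lengths: √(r_a1²−r_b1²) = 19.443197, √(r_a2²−r_b2²) = 29.606294
base pitch p_b = π·m·cos α = 8.465301
CR = (19.443197 + 29.606294 − 117.690046·sin 15.92599°)/8.465301 = 1.979360
contact ratio ≈ 1.9794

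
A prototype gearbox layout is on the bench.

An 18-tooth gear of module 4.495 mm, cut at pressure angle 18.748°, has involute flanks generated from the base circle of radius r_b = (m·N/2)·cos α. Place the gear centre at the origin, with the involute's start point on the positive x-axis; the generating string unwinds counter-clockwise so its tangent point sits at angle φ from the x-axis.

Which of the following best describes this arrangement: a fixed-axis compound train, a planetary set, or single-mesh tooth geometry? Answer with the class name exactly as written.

topology: single-mesh involute geometry — m = 4.495, N = 18
classification: single-mesh tooth geometry

single-mesh tooth geometry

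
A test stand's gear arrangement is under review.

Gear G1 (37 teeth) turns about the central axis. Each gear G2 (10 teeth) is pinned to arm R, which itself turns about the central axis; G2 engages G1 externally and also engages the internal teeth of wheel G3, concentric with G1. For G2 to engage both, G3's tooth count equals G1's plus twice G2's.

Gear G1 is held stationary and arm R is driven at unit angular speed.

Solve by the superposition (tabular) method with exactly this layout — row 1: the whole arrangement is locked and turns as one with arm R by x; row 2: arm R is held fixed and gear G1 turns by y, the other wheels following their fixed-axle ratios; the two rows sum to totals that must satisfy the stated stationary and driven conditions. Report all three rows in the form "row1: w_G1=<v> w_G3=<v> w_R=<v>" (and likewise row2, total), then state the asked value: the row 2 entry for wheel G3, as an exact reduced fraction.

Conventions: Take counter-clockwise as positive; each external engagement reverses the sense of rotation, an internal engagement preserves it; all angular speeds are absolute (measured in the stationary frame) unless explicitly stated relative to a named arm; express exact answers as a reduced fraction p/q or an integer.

class = planetary set [G3 = 37+2·10 = 57; Willis about the carrier]
row 1 (train locked, turned with arm): all members turn x
superposition row 2 [arm held]: sun y, ring −(37/57)·y, arm 0
boundary: total ω_sun = x + y = 0 and total ω_arm = x = 1  ⇒  y = -1, x = 1
row 2 ring = −(37/57)·(-1) = 37/57
totals (row 1 + row 2): sun 1 + (-1) = 0, ring 1 + 37/57 = 94/57, arm 1 + 0 = 1
asked cell (row2, ring) = 37/57

row1: w_G1=1 w_G3=1 w_R=1
row2: w_G1=-1 w_G3=37/57 w_R=0
total: w_G1=0 w_G3=94/57 w_R=1
asked value: 37/57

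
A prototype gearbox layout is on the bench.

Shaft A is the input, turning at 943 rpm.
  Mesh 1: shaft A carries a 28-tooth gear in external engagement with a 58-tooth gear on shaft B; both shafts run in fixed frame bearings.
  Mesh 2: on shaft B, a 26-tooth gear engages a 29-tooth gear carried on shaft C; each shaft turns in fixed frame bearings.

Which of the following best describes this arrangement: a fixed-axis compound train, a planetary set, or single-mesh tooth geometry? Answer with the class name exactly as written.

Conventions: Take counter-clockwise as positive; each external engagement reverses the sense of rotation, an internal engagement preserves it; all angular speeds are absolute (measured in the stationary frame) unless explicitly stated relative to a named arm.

2-mesh fixed-axis compound train (all bearings frame-fixed)
classification: fixed-axis compound train

fixed-axis compound train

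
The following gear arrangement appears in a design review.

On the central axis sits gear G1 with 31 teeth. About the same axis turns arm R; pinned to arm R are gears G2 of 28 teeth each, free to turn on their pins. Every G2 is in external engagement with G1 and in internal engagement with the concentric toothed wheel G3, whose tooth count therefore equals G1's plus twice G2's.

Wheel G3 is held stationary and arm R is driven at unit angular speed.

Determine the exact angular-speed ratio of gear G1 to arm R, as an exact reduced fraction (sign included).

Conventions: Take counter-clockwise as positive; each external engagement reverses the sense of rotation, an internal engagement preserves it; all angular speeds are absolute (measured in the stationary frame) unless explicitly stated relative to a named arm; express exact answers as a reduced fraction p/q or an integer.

planetary set (31T centre, 28T on arm, 87T internal) — Willis relation
ring teeth: 31 + 2·28 = 87
31(ω_sun−ω_arm) = −87(ω_ring−ω_arm),  ω_ring = 0, ω_arm = 1
ω_sun = 1 − (87/31)(0−1) = 118/31
ω_out/ω_in = 118/31

118/31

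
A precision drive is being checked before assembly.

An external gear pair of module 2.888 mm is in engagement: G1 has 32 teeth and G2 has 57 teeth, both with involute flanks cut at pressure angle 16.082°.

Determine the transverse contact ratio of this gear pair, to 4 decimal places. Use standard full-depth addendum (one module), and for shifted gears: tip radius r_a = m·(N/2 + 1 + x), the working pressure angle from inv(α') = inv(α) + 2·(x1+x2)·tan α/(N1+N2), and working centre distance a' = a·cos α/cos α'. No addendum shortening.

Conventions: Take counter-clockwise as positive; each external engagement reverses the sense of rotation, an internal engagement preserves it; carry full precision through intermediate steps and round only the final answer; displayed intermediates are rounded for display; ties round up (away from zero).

1.9539

topology: single-mesh involute geometry — m = 2.888, 32T/57T pair
base radii: r_b1 = 44.399707, r_b2 = 79.086977
tip radii: r_a1 = 49.096000, r_a2 = 85.196000
no profile shift: α' = α, a' = a
action lengths: √(r_a1²−r_b1²) = 20.954314, √(r_a2²−r_b2²) = 31.679779
base pitch p_b = π·m·cos α = 8.717862
CR = (20.954314 + 31.679779 − 128.516000·sin 16.08200°)/8.717862 = 1.953864
contact ratio ≈ 1.9539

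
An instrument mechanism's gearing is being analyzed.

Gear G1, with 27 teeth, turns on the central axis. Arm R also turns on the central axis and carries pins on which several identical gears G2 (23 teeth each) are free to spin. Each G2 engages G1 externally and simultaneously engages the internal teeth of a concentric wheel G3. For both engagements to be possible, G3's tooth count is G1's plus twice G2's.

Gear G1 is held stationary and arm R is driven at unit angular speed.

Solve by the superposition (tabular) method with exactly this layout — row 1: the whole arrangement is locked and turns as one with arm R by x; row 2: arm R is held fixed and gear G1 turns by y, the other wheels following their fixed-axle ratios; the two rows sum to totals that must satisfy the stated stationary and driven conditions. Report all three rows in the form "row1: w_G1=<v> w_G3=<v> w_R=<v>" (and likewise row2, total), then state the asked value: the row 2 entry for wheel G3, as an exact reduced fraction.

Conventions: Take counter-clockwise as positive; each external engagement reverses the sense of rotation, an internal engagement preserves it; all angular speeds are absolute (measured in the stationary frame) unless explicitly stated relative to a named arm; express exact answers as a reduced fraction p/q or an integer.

planetary set (27T centre, 23T on arm, 73T internal) — Willis relation
row 1 (train locked, turned with arm): all members turn x
row 2: sun turns y, ring = −(27/73)·y, arm 0
boundary: total ω_sun = x + y = 0 and total ω_arm = x = 1  ⇒  y = -1, x = 1
row 2 ring = −(27/73)·(-1) = 27/73
totals (row 1 + row 2): sun 1 + (-1) = 0, ring 1 + 27/73 = 100/73, arm 1 + 0 = 1
asked cell (row2, ring) = 27/73

row1: w_G1=1 w_G3=1 w_R=1
row2: w_G1=-1 w_G3=27/73 w_R=0
total: w_G1=0 w_G3=100/73 w_R=1
asked value: 27/73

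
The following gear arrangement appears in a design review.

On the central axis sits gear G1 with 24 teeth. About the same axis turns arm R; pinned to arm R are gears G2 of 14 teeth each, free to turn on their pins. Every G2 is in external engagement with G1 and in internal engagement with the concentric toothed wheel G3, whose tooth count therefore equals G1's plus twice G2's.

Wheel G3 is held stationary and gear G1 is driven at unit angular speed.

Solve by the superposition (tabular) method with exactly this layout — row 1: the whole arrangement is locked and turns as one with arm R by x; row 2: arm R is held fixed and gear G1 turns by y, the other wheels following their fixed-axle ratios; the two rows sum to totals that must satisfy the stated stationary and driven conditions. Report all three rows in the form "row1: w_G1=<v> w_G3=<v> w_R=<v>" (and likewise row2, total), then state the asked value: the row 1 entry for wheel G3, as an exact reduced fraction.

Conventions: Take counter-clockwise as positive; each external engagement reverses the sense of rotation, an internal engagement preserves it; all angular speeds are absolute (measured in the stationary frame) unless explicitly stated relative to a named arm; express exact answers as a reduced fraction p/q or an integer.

class = planetary set [G3 = 24+2·14 = 52; Willis about the carrier]
row 1: whole set turns with the arm by x
row 2 (arm held, sun turns y): ω_ring = −(24/52)·y, ω_arm = 0
boundary: total ω_ring = x − (24/52)·y = 0 and total ω_sun = x + y = 1  ⇒  y = 13/19, x = 6/19
row 2 ring = −(24/52)·13/19 = -6/19
totals (row 1 + row 2): sun 6/19 + 13/19 = 1, ring 6/19 + (-6/19) = 0, arm 6/19 + 0 = 6/19
asked cell (row1, ring) = 6/19

row1: w_G1=6/19 w_G3=6/19 w_R=6/19
row2: w_G1=13/19 w_G3=-6/19 w_R=0
total: w_G1=1 w_G3=0 w_R=6/19
asked value: 6/19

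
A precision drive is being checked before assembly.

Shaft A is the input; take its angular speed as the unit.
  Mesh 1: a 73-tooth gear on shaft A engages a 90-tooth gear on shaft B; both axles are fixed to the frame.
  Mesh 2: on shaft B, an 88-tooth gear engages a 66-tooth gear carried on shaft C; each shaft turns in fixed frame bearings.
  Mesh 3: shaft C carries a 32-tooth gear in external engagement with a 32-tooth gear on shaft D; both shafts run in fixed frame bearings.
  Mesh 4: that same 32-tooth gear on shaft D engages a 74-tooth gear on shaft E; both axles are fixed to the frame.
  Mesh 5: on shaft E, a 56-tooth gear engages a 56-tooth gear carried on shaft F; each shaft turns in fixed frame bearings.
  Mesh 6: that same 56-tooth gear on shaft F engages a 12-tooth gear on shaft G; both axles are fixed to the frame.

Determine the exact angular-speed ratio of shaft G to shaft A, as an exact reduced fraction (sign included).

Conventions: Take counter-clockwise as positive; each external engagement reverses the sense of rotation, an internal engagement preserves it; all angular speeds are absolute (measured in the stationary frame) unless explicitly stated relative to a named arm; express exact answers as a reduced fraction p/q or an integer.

32704/14985

class = fixed-axis compound train [6 meshes; 6 ratios multiply, 6 sense flips]
mesh 1 [73T→90T]: running ratio 73/90, sense −
mesh 2 [88T→66T]: running ratio 146/135, sense +
mesh 3 [32T→32T]: running ratio 146/135, sense −
mesh 4 [32T→74T]: running ratio 2336/4995, sense +
mesh 5 [56T→56T]: running ratio 2336/4995, sense −
mesh 6 [56T→12T]: running ratio 32704/14985, sense +
ω_out/ω_in = 32704/14985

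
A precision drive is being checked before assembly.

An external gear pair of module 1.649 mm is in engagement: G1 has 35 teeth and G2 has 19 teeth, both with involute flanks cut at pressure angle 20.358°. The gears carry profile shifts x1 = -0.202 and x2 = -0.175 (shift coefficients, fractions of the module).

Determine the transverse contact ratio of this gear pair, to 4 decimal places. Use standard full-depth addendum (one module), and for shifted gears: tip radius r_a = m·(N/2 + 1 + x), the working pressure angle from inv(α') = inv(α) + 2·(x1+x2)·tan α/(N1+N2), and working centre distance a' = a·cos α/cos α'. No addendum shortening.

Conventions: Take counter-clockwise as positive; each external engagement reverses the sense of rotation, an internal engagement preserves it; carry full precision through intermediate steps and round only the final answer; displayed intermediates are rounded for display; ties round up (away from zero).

1.7488

class = single-mesh tooth geometry [involute pair 35T × 19T, m = 1.649]
base radii: r_b1 = 27.054981, r_b2 = 14.686990
tip radii: r_a1 = 30.173402, r_a2 = 17.025925
inv(α') = inv(20.358°) + 2·(-0.202-0.175)·tan α/(35+19) = 0.01056721  ⇒  α' = 17.89448°
a' = a·cos α / cos α' = 44.5230·cos 20.358°/cos 17.89448° = 43.863932
action lengths: √(r_a1²−r_b1²) = 13.358974, √(r_a2²−r_b2²) = 8.612459
base pitch p_b = π·m·cos α = 4.856899
CR = (13.358974 + 8.612459 − 43.863932·sin 17.89448°)/4.856899 = 1.748767
contact ratio ≈ 1.7488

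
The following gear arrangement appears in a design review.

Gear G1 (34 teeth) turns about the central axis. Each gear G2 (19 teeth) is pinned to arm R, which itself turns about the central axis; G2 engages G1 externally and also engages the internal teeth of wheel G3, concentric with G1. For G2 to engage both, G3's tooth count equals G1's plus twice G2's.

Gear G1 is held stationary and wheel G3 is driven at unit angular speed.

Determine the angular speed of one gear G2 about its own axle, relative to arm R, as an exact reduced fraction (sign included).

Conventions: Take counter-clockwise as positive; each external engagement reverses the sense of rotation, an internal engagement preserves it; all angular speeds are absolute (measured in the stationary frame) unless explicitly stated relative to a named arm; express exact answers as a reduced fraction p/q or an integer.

1224/1007

class = planetary set [G3 = 34+2·19 = 72; Willis about the carrier]
ring teeth: 34 + 2·19 = 72
34(ω_sun−ω_arm) = −72(ω_ring−ω_arm),  ω_sun = 0, ω_ring = 1
34(0−ω_arm) = −72(1−ω_arm)  ⇒  106·ω_arm = 72  ⇒  ω_arm = 36/53
sun–planet mesh: 34·(0−36/53) = −19·(ω_p−ω_arm)  ⇒  ω_p−ω_arm = 1224/1007
exact speed ratio = 1224/1007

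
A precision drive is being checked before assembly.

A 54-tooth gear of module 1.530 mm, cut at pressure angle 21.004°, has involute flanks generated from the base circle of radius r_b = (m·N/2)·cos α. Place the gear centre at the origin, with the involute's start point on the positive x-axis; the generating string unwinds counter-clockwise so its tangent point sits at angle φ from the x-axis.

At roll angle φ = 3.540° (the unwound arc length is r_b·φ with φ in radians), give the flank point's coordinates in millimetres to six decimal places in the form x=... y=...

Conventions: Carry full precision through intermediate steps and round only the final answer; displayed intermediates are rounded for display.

x=38.638712 y=0.003031

recognized (one wheel, involute flank): single-mesh tooth geometry, m = 1.530, N = 54
pitch radius r_p = m·N/2 = 1.530·54/2 = 41.310000
base radius r_b = r_p·cos α = 41.310000·cos 21.004° = 38.565174
roll angle φ = 3.540° = 0.06178466 rad
x = r_b·(cos φ + φ·sin φ) = 38.638712
y = r_b·(sin φ − φ·cos φ) = 0.003031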